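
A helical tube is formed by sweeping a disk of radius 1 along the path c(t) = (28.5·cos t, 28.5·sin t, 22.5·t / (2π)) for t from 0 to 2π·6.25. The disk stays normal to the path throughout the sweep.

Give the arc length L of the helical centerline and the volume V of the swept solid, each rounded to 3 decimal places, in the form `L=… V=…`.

L=1127.992 V=3543.693

2πR = 2π·28.5 = 179.070781
per-turn = √(179.070781² + 22.5²) = √(32066.3447 + 506.25) = √32572.5947 = 180.478793
L = 6.25 × 180.478793 = 1127.992456
V = π·1² × L = 3.141593 × 1127.992456 = 3543.692813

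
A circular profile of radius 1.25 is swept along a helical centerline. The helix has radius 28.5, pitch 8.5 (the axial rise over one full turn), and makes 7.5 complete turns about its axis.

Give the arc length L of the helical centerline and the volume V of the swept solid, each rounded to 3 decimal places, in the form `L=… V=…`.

L=1344.543 V=6600.010

2πR = 2π·28.5 = 179.070781
per-turn = √(179.070781² + 8.5²) = √(32066.3447 + 72.25) = √32138.5947 = 179.272404
L = 7.5 × 179.272404 = 1344.543027
V = π·1.25² × L = 4.908739 × 1344.543027 = 6600.010151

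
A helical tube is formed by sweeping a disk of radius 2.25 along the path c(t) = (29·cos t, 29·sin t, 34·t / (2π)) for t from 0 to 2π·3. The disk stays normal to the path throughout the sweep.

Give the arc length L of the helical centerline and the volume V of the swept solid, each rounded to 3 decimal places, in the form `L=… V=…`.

L=556.072 V=8843.944

2πR = 2π·29 = 182.212374
per-turn = √(182.212374² + 34²) = √(33201.3492 + 1156) = √34357.3492 = 185.357355
L = 3 × 185.357355 = 556.072066
V = π·2.25² × L = 15.904313 × 556.072066 = 8843.944086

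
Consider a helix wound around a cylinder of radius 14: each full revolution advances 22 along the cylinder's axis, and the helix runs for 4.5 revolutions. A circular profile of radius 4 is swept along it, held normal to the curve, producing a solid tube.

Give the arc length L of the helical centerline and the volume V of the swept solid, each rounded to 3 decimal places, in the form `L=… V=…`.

2πR = 2π·14 = 87.964594
per-turn = √(87.964594² + 22²) = √(7737.7699 + 484) = √8221.7699 = 90.673976
L = 4.5 × 90.673976 = 408.032890
V = π·4² × L = 50.265482 × 408.032890 = 20509.970084

L=408.033 V=20509.970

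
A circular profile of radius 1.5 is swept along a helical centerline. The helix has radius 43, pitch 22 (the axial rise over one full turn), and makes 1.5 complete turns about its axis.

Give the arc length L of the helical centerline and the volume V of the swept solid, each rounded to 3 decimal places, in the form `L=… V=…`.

2πR = 2π·43 = 270.176968
per-turn = √(270.176968² + 22²) = √(72995.5942 + 484) = √73479.5942 = 271.071198
L = 1.5 × 271.071198 = 406.606796
V = π·1.5² × L = 7.068583 × 406.606796 = 2874.134080

L=406.607 V=2874.134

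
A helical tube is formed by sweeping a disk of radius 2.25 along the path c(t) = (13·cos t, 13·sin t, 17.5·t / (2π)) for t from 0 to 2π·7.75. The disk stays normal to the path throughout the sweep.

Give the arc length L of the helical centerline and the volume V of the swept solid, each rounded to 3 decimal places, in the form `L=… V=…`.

2πR = 2π·13 = 81.681409
per-turn = √(81.681409² + 17.5²) = √(6671.8526 + 306.25) = √6978.1026 = 83.535038
L = 7.75 × 83.535038 = 647.396545
V = π·2.25² × L = 15.904313 × 647.396545 = 10296.397156

L=647.397 V=10296.397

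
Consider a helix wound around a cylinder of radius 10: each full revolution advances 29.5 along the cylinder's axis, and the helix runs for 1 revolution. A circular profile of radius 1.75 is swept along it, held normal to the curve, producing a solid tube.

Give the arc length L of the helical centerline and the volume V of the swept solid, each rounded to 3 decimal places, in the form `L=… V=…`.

L=69.412 V=667.826

2πR = 2π·10 = 62.831853
per-turn = √(62.831853² + 29.5²) = √(3947.8418 + 870.25) = √4818.0918 = 69.412476
L = 1 × 69.412476 = 69.412476
V = π·1.75² × L = 9.621128 × 69.412476 = 667.826277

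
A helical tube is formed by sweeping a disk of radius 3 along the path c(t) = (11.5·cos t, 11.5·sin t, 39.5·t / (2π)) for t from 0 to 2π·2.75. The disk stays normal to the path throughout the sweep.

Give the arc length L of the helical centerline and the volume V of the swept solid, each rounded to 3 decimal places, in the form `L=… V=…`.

L=226.458 V=6402.957

2πR = 2π·11.5 = 72.256631
per-turn = √(72.256631² + 39.5²) = √(5221.0207 + 1560.25) = √6781.2707 = 82.348471
L = 2.75 × 82.348471 = 226.458296
V = π·3² × L = 28.274334 × 226.458296 = 6402.957475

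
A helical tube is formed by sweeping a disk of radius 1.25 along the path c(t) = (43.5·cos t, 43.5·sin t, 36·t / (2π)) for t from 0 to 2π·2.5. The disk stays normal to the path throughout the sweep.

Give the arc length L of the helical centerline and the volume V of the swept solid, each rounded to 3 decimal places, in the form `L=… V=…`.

2πR = 2π·43.5 = 273.318561
per-turn = √(273.318561² + 36²) = √(74703.0357 + 1296) = √75999.0357 = 275.679226
L = 2.5 × 275.679226 = 689.198065
V = π·1.25² × L = 4.908739 × 689.198065 = 3383.093092

L=689.198 V=3383.093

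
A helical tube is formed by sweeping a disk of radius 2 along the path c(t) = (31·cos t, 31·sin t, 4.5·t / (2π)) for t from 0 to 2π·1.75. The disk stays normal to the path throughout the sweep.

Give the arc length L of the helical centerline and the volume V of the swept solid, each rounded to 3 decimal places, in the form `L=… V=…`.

2πR = 2π·31 = 194.778745
per-turn = √(194.778745² + 4.5²) = √(37938.7593 + 20.25) = √37959.0093 = 194.830720
L = 1.75 × 194.830720 = 340.953759
V = π·2² × L = 12.566371 × 340.953759 = 4284.551303

L=340.954 V=4284.551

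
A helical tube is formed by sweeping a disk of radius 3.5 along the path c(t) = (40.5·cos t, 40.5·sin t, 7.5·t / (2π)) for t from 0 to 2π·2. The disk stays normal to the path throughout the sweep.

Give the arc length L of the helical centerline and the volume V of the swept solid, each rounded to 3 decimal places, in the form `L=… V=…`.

2πR = 2π·40.5 = 254.469005
per-turn = √(254.469005² + 7.5²) = √(64754.4745 + 56.25) = √64810.7245 = 254.579505
L = 2 × 254.579505 = 509.159010
V = π·3.5² × L = 38.484510 × 509.159010 = 19594.735032

L=509.159 V=19594.735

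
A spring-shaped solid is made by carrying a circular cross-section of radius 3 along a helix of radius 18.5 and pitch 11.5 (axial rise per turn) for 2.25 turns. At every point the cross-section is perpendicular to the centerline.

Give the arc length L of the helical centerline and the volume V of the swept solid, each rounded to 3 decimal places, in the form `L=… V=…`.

2πR = 2π·18.5 = 116.238928
per-turn = √(116.238928² + 11.5²) = √(13511.4884 + 132.25) = √13643.7384 = 116.806414
L = 2.25 × 116.806414 = 262.814432
V = π·3² × L = 28.274334 × 262.814432 = 7430.903005

L=262.814 V=7430.903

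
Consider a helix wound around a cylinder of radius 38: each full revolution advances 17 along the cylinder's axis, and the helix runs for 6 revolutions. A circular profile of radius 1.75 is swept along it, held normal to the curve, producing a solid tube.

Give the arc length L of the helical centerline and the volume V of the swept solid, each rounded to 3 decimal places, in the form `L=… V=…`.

2πR = 2π·38 = 238.761042
per-turn = √(238.761042² + 17²) = √(57006.8350 + 289) = √57295.8350 = 239.365484
L = 6 × 239.365484 = 1436.192905
V = π·1.75² × L = 9.621128 × 1436.192905 = 13817.795057

L=1436.193 V=13817.795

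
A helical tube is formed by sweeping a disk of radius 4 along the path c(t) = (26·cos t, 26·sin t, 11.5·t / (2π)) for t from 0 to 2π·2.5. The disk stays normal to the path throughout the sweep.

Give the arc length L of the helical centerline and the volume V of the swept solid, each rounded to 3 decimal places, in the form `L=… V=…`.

2πR = 2π·26 = 163.362818
per-turn = √(163.362818² + 11.5²) = √(26687.4103 + 132.25) = √26819.6603 = 163.767092
L = 2.5 × 163.767092 = 409.417729
V = π·4² × L = 50.265482 × 409.417729 = 20579.579678

L=409.418 V=20579.580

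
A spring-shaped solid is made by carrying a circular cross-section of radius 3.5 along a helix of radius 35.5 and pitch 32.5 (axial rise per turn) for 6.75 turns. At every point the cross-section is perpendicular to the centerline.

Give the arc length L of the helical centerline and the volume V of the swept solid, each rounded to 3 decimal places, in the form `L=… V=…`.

2πR = 2π·35.5 = 223.053078
per-turn = √(223.053078² + 32.5²) = √(49752.6758 + 1056.25) = √50808.9258 = 225.408353
L = 6.75 × 225.408353 = 1521.506386
V = π·3.5² × L = 38.484510 × 1521.506386 = 58554.427718

L=1521.506 V=58554.428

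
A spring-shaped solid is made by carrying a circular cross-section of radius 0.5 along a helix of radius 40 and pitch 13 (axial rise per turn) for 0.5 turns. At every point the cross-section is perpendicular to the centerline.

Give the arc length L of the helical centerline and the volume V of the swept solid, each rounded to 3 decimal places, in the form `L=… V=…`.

L=125.832 V=98.828

2πR = 2π·40 = 251.327412
per-turn = √(251.327412² + 13²) = √(63165.4682 + 169) = √63334.4682 = 251.663403
L = 0.5 × 251.663403 = 125.831701
V = π·0.5² × L = 0.785398 × 125.831701 = 98.827987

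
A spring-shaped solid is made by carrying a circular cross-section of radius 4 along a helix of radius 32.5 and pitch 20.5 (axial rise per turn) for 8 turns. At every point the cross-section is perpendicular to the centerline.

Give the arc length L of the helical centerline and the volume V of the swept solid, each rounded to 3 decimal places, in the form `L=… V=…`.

L=1641.840 V=82527.856

2πR = 2π·32.5 = 204.203522
per-turn = √(204.203522² + 20.5²) = √(41699.0786 + 420.25) = √42119.3286 = 205.229941
L = 8 × 205.229941 = 1641.839526
V = π·4² × L = 50.265482 × 1641.839526 = 82527.855906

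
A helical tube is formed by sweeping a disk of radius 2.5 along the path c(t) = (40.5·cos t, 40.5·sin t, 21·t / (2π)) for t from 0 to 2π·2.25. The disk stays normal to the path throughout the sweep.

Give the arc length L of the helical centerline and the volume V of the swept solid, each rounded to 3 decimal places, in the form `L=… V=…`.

L=574.502 V=11280.313

2πR = 2π·40.5 = 254.469005
per-turn = √(254.469005² + 21²) = √(64754.4745 + 441) = √65195.4745 = 255.334045
L = 2.25 × 255.334045 = 574.501601
V = π·2.5² × L = 19.634954 × 574.501601 = 11280.312557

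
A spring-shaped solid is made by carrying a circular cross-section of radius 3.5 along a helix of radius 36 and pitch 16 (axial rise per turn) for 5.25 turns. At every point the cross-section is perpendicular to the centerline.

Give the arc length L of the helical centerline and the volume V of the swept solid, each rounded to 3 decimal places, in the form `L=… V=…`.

2πR = 2π·36 = 226.194671
per-turn = √(226.194671² + 16²) = √(51164.0292 + 256) = √51420.0292 = 226.759849
L = 5.25 × 226.759849 = 1190.489208
V = π·3.5² × L = 38.484510 × 1190.489208 = 45815.393852

L=1190.489 V=45815.394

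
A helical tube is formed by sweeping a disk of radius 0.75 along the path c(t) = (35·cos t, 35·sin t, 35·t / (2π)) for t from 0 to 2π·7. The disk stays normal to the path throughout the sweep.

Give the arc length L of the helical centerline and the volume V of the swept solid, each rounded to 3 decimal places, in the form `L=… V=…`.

L=1558.755 V=2754.547

2πR = 2π·35 = 219.911486
per-turn = √(219.911486² + 35²) = √(48361.0616 + 1225) = √49586.0616 = 222.679280
L = 7 × 222.679280 = 1558.754957
V = π·0.75² × L = 1.767146 × 1558.754957 = 2754.547381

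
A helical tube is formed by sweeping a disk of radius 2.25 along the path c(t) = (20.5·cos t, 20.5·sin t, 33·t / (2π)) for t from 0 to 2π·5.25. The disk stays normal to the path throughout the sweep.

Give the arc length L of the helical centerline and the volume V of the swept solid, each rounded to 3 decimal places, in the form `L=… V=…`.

2πR = 2π·20.5 = 128.805299
per-turn = √(128.805299² + 33²) = √(16590.8050 + 1089) = √17679.8050 = 132.965428
L = 5.25 × 132.965428 = 698.068496
V = π·2.25² × L = 15.904313 × 698.068496 = 11102.299724

L=698.068 V=11102.300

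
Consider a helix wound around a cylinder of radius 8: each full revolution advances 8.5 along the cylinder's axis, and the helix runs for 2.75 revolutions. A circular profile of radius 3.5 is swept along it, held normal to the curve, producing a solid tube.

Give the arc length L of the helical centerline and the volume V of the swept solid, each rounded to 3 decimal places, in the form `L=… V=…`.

L=140.193 V=5395.241

2πR = 2π·8 = 50.265482
per-turn = √(50.265482² + 8.5²) = √(2526.6187 + 72.25) = √2598.8687 = 50.979101
L = 2.75 × 50.979101 = 140.192527
V = π·3.5² × L = 38.484510 × 140.192527 = 5395.240724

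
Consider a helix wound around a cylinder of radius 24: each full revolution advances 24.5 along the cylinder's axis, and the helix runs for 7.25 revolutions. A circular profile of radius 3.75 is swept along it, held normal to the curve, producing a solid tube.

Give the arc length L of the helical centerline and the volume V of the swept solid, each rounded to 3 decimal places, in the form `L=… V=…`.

2πR = 2π·24 = 150.796447
per-turn = √(150.796447² + 24.5²) = √(22739.5685 + 600.25) = √23339.8185 = 152.773750
L = 7.25 × 152.773750 = 1107.609684
V = π·3.75² × L = 44.178647 × 1107.609684 = 48932.696900

L=1107.610 V=48932.697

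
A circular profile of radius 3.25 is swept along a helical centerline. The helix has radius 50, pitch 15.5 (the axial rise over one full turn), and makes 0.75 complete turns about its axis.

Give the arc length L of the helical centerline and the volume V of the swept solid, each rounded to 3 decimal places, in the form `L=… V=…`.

2πR = 2π·50 = 314.159265
per-turn = √(314.159265² + 15.5²) = √(98696.0440 + 240.25) = √98936.2940 = 314.541403
L = 0.75 × 314.541403 = 235.906052
V = π·3.25² × L = 33.183072 × 235.906052 = 7828.087605

L=235.906 V=7828.088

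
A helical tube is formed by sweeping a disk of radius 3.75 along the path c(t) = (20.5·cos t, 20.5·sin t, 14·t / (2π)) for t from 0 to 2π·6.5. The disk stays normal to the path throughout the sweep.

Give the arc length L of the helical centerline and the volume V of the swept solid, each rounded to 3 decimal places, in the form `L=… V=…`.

2πR = 2π·20.5 = 128.805299
per-turn = √(128.805299² + 14²) = √(16590.8050 + 196) = √16786.8050 = 129.563903
L = 6.5 × 129.563903 = 842.165370
V = π·3.75² × L = 44.178647 × 842.165370 = 37205.726356

L=842.165 V=37205.726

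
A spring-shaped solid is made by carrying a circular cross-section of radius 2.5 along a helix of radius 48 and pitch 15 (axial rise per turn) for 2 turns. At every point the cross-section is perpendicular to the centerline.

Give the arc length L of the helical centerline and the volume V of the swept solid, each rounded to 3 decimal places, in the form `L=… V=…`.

2πR = 2π·48 = 301.592895
per-turn = √(301.592895² + 15²) = √(90958.2742 + 225) = √91183.2742 = 301.965684
L = 2 × 301.965684 = 603.931367
V = π·2.5² × L = 19.634954 × 603.931367 = 11858.164671

L=603.931 V=11858.165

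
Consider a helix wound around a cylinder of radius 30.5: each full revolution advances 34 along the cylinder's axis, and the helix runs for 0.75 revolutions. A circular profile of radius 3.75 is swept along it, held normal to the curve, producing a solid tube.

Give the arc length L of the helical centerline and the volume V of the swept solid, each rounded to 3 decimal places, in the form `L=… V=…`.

2πR = 2π·30.5 = 191.637152
per-turn = √(191.637152² + 34²) = √(36724.7980 + 1156) = √37880.7980 = 194.629900
L = 0.75 × 194.629900 = 145.972425
V = π·3.75² × L = 44.178647 × 145.972425 = 6448.864191

L=145.972 V=6448.864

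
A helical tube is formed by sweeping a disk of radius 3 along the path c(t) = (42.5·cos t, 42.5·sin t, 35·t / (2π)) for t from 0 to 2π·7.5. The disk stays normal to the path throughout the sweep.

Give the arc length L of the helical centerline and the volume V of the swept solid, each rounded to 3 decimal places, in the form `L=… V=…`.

2πR = 2π·42.5 = 267.035376
per-turn = √(267.035376² + 35²) = √(71307.8918 + 1225) = √72532.8918 = 269.319312
L = 7.5 × 269.319312 = 2019.894840
V = π·3² × L = 28.274334 × 2019.894840 = 57111.181106

L=2019.895 V=57111.181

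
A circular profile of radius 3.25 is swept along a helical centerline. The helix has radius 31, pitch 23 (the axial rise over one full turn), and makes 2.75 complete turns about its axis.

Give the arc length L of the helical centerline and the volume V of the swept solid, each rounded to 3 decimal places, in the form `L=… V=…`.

2πR = 2π·31 = 194.778745
per-turn = √(194.778745² + 23²) = √(37938.7593 + 529) = √38467.7593 = 196.131995
L = 2.75 × 196.131995 = 539.362985
V = π·3.25² × L = 33.183072 × 539.362985 = 17897.720991

L=539.363 V=17897.721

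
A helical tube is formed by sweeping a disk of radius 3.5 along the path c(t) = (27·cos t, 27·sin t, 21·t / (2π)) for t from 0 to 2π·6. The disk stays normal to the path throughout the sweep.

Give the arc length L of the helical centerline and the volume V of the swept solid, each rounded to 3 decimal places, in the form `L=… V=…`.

L=1025.645 V=39471.444

2πR = 2π·27 = 169.646003
per-turn = √(169.646003² + 21²) = √(28779.7664 + 441) = √29220.7664 = 170.940827
L = 6 × 170.940827 = 1025.644964
V = π·3.5² × L = 38.484510 × 1025.644964 = 39471.443869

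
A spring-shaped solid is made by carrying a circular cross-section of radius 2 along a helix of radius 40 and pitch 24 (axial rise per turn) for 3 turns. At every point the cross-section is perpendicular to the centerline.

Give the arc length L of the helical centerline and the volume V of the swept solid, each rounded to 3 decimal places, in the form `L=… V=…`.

L=757.412 V=9517.922

2πR = 2π·40 = 251.327412
per-turn = √(251.327412² + 24²) = √(63165.4682 + 576) = √63741.4682 = 252.470727
L = 3 × 252.470727 = 757.412182
V = π·2² × L = 12.566371 × 757.412182 = 9517.922187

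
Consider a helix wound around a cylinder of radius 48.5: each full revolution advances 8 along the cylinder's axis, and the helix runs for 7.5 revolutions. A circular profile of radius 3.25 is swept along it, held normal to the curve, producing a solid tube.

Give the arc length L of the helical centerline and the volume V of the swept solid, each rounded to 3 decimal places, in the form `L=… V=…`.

L=2286.296 V=75866.329

2πR = 2π·48.5 = 304.734487
per-turn = √(304.734487² + 8²) = √(92863.1078 + 64) = √92927.1078 = 304.839479
L = 7.5 × 304.839479 = 2286.296091
V = π·3.25² × L = 33.183072 × 2286.296091 = 75866.328713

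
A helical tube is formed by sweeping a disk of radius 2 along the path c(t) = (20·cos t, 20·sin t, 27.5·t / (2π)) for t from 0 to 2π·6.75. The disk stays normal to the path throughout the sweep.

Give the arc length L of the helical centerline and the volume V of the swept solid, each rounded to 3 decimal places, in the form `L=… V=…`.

2πR = 2π·20 = 125.663706
per-turn = √(125.663706² + 27.5²) = √(15791.3670 + 756.25) = √16547.6170 = 128.637541
L = 6.75 × 128.637541 = 868.303404
V = π·2² × L = 12.566371 × 868.303404 = 10911.422381

L=868.303 V=10911.422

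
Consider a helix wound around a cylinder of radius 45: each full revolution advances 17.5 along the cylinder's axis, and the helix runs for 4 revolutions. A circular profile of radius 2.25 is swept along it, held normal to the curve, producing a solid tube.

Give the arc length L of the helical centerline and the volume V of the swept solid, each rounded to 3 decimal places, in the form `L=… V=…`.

L=1133.138 V=18021.774

2πR = 2π·45 = 282.743339
per-turn = √(282.743339² + 17.5²) = √(79943.7956 + 306.25) = √80250.0456 = 283.284390
L = 4 × 283.284390 = 1133.137560
V = π·2.25² × L = 15.904313 × 1133.137560 = 18021.774213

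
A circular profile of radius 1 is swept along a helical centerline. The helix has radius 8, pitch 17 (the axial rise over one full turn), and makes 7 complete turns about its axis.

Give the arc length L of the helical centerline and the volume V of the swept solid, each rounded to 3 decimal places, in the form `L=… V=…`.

L=371.437 V=1166.903

2πR = 2π·8 = 50.265482
per-turn = √(50.265482² + 17²) = √(2526.6187 + 289) = √2815.6187 = 53.062404
L = 7 × 53.062404 = 371.436829
V = π·1² × L = 3.141593 × 371.436829 = 1166.903212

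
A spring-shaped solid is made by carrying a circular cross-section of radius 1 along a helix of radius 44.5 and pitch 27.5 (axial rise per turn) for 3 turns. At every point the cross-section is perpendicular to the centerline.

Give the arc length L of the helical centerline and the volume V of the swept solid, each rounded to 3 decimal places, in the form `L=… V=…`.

L=842.853 V=2647.899

2πR = 2π·44.5 = 279.601746
per-turn = √(279.601746² + 27.5²) = √(78177.1365 + 756.25) = √78933.3865 = 280.950861
L = 3 × 280.950861 = 842.852584
V = π·1² × L = 3.141593 × 842.852584 = 2647.899486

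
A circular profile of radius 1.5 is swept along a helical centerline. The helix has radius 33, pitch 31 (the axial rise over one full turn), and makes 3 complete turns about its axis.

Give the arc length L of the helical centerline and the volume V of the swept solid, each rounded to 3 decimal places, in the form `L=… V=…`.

L=628.949 V=4445.779

2πR = 2π·33 = 207.345115
per-turn = √(207.345115² + 31²) = √(42991.9968 + 961) = √43952.9968 = 209.649700
L = 3 × 209.649700 = 628.949100
V = π·1.5² × L = 7.068583 × 628.949100 = 4445.779215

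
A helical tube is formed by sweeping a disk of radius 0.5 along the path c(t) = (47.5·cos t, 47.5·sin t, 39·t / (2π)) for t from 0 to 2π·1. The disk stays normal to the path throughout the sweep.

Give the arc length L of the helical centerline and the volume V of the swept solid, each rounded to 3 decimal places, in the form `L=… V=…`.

2πR = 2π·47.5 = 298.451302
per-turn = √(298.451302² + 39²) = √(89073.1797 + 1521) = √90594.1797 = 300.988670
L = 1 × 300.988670 = 300.988670
V = π·0.5² × L = 0.785398 × 300.988670 = 236.395949

L=300.989 V=236.396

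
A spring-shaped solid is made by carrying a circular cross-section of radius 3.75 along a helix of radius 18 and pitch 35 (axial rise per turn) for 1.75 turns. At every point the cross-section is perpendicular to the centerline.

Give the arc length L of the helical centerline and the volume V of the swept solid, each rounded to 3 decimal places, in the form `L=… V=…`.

L=207.181 V=9152.982

2πR = 2π·18 = 113.097336
per-turn = √(113.097336² + 35²) = √(12791.0073 + 1225) = √14016.0073 = 118.389220
L = 1.75 × 118.389220 = 207.181134
V = π·3.75² × L = 44.178647 × 207.181134 = 9152.982129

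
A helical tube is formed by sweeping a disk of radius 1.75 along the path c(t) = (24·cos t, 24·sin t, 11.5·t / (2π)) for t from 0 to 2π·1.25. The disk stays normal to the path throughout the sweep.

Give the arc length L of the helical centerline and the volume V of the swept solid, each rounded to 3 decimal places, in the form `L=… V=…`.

2πR = 2π·24 = 150.796447
per-turn = √(150.796447² + 11.5²) = √(22739.5685 + 132.25) = √22871.8185 = 151.234317
L = 1.25 × 151.234317 = 189.042896
V = π·1.75² × L = 9.621128 × 189.042896 = 1818.805804

L=189.043 V=1818.806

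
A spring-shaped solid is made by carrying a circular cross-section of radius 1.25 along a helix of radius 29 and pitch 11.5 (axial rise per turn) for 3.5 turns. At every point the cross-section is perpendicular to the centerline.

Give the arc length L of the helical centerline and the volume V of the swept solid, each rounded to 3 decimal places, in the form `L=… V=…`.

2πR = 2π·29 = 182.212374
per-turn = √(182.212374² + 11.5²) = √(33201.3492 + 132.25) = √33333.5992 = 182.574914
L = 3.5 × 182.574914 = 639.012199
V = π·1.25² × L = 4.908739 × 639.012199 = 3136.743796

L=639.012 V=3136.744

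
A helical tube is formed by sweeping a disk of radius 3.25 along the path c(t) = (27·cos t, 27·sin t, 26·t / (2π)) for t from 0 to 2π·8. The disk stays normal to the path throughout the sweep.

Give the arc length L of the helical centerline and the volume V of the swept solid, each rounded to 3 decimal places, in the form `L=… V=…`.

L=1373.015 V=45560.842

2πR = 2π·27 = 169.646003
per-turn = √(169.646003² + 26²) = √(28779.7664 + 676) = √29455.7664 = 171.626823
L = 8 × 171.626823 = 1373.014585
V = π·3.25² × L = 33.183072 × 1373.014585 = 45560.842399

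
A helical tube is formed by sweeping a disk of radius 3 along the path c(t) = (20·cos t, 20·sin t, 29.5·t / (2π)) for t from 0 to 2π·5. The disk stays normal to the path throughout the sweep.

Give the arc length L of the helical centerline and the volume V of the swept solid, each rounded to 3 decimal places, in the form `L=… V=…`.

L=645.399 V=18248.239

2πR = 2π·20 = 125.663706
per-turn = √(125.663706² + 29.5²) = √(15791.3670 + 870.25) = √16661.6170 = 129.079886
L = 5 × 129.079886 = 645.399431
V = π·3² × L = 28.274334 × 645.399431 = 18248.239011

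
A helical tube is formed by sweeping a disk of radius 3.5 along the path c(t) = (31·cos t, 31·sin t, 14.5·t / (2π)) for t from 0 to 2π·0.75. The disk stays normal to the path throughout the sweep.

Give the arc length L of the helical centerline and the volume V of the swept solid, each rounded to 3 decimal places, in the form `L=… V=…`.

2πR = 2π·31 = 194.778745
per-turn = √(194.778745² + 14.5²) = √(37938.7593 + 210.25) = √38149.0093 = 195.317714
L = 0.75 × 195.317714 = 146.488285
V = π·3.5² × L = 38.484510 × 146.488285 = 5637.529883

L=146.488 V=5637.530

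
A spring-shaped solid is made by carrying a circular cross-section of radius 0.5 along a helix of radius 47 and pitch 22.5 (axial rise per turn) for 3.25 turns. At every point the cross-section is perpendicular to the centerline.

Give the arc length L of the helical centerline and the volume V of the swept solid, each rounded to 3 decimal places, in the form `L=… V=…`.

L=962.538 V=755.976

2πR = 2π·47 = 295.309709
per-turn = √(295.309709² + 22.5²) = √(87207.8245 + 506.25) = √87714.0745 = 296.165620
L = 3.25 × 296.165620 = 962.538265
V = π·0.5² × L = 0.785398 × 962.538265 = 755.975786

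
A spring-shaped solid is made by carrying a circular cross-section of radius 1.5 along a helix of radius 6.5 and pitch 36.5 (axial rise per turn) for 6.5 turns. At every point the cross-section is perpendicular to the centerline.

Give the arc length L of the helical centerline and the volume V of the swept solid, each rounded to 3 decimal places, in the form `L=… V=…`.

L=356.032 V=2516.644

2πR = 2π·6.5 = 40.840704
per-turn = √(40.840704² + 36.5²) = √(1667.9631 + 1332.25) = √3000.2131 = 54.774201
L = 6.5 × 54.774201 = 356.032309
V = π·1.5² × L = 7.068583 × 356.032309 = 2516.644097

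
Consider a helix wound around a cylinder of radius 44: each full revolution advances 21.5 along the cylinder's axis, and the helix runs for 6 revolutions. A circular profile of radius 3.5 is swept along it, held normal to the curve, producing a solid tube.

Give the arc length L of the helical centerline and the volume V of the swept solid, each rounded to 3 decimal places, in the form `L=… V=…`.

L=1663.769 V=64029.352

2πR = 2π·44 = 276.460154
per-turn = √(276.460154² + 21.5²) = √(76430.2165 + 462.25) = √76892.4665 = 277.294909
L = 6 × 277.294909 = 1663.769453
V = π·3.5² × L = 38.484510 × 1663.769453 = 64029.352170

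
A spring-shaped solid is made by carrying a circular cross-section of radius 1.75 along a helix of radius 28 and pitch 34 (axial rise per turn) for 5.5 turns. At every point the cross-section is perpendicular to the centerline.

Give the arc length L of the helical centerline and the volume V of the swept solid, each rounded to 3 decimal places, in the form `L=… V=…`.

2πR = 2π·28 = 175.929189
per-turn = √(175.929189² + 34²) = √(30951.0794 + 1156) = √32107.0794 = 179.184484
L = 5.5 × 179.184484 = 985.514663
V = π·1.75² × L = 9.621128 × 985.514663 = 9481.762232

L=985.515 V=9481.762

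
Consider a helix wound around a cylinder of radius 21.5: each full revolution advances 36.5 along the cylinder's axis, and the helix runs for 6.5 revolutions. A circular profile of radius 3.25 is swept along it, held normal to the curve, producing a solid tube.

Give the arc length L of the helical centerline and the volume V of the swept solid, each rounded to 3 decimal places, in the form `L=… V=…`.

2πR = 2π·21.5 = 135.088484
per-turn = √(135.088484² + 36.5²) = √(18248.8985 + 1332.25) = √19581.1485 = 139.932657
L = 6.5 × 139.932657 = 909.562271
V = π·3.25² × L = 33.183072 × 909.562271 = 30182.070710

L=909.562 V=30182.071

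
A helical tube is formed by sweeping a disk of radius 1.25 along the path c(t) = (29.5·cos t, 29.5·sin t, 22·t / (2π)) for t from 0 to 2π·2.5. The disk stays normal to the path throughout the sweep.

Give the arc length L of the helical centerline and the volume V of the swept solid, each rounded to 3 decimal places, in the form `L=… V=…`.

L=466.638 V=2290.602

2πR = 2π·29.5 = 185.353967
per-turn = √(185.353967² + 22²) = √(34356.0929 + 484) = √34840.0929 = 186.655010
L = 2.5 × 186.655010 = 466.637526
V = π·1.25² × L = 4.908739 × 466.637526 = 2290.601600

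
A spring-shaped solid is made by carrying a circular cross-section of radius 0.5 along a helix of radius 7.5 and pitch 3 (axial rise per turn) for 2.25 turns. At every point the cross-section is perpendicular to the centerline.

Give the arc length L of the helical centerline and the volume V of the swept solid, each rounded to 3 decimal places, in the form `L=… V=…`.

L=106.243 V=83.443

2πR = 2π·7.5 = 47.123890
per-turn = √(47.123890² + 3²) = √(2220.6610 + 9) = √2229.6610 = 47.219286
L = 2.25 × 47.219286 = 106.243394
V = π·0.5² × L = 0.785398 × 106.243394 = 83.443367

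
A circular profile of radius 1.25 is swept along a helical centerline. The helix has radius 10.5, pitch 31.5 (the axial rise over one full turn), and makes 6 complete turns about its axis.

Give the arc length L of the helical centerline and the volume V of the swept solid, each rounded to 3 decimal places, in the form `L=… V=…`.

L=438.647 V=2153.201

2πR = 2π·10.5 = 65.973446
per-turn = √(65.973446² + 31.5²) = √(4352.4955 + 992.25) = √5344.7455 = 73.107767
L = 6 × 73.107767 = 438.646600
V = π·1.25² × L = 4.908739 × 438.646600 = 2153.201461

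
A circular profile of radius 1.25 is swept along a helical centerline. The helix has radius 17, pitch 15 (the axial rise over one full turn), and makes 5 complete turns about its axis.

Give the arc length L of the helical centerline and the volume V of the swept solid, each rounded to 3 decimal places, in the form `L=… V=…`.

L=539.311 V=2647.338

2πR = 2π·17 = 106.814150
per-turn = √(106.814150² + 15²) = √(11409.2627 + 225) = √11634.2627 = 107.862239
L = 5 × 107.862239 = 539.311197
V = π·1.25² × L = 4.908739 × 539.311197 = 2647.337648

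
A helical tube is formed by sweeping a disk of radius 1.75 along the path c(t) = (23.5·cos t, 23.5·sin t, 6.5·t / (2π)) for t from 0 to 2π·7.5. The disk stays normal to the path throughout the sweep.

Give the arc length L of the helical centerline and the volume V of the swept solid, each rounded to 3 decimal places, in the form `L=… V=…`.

2πR = 2π·23.5 = 147.654855
per-turn = √(147.654855² + 6.5²) = √(21801.9561 + 42.25) = √21844.2061 = 147.797856
L = 7.5 × 147.797856 = 1108.483917
V = π·1.75² × L = 9.621128 × 1108.483917 = 10664.865099

L=1108.484 V=10664.865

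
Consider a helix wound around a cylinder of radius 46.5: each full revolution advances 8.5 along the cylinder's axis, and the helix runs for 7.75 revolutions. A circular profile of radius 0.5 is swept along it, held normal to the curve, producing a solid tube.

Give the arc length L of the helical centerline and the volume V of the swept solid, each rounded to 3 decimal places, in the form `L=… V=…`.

L=2265.261 V=1779.132

2πR = 2π·46.5 = 292.168117
per-turn = √(292.168117² + 8.5²) = √(85362.2085 + 72.25) = √85434.4585 = 292.291735
L = 7.75 × 292.291735 = 2265.260948
V = π·0.5² × L = 0.785398 × 2265.260948 = 1779.131788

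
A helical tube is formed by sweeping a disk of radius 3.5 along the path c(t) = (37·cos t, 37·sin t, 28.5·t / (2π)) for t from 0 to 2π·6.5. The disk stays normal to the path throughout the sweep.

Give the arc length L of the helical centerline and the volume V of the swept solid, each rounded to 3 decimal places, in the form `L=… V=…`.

2πR = 2π·37 = 232.477856
per-turn = √(232.477856² + 28.5²) = √(54045.9537 + 812.25) = √54858.2037 = 234.218282
L = 6.5 × 234.218282 = 1522.418834
V = π·3.5² × L = 38.484510 × 1522.418834 = 58589.542854

L=1522.419 V=58589.543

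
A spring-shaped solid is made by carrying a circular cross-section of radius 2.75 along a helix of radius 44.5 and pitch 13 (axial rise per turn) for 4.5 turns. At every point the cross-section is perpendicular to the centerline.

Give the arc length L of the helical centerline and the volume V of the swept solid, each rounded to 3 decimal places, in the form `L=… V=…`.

L=1259.567 V=29925.166

2πR = 2π·44.5 = 279.601746
per-turn = √(279.601746² + 13²) = √(78177.1365 + 169) = √78346.1365 = 279.903799
L = 4.5 × 279.903799 = 1259.567094
V = π·2.75² × L = 23.758294 × 1259.567094 = 29925.165881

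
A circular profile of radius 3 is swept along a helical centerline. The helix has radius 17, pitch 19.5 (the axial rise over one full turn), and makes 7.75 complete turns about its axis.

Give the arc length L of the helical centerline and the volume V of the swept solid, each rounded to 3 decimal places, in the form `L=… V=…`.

L=841.491 V=23792.606

2πR = 2π·17 = 106.814150
per-turn = √(106.814150² + 19.5²) = √(11409.2627 + 380.25) = √11789.5127 = 108.579522
L = 7.75 × 108.579522 = 841.491299
V = π·3² × L = 28.274334 × 841.491299 = 23792.605939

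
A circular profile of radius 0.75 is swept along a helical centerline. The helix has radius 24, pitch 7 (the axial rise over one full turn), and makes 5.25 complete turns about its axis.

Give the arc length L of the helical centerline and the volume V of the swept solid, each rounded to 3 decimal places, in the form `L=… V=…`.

L=792.534 V=1400.523

2πR = 2π·24 = 150.796447
per-turn = √(150.796447² + 7²) = √(22739.5685 + 49) = √22788.5685 = 150.958831
L = 5.25 × 150.958831 = 792.533861
V = π·0.75² × L = 1.767146 × 792.533861 = 1400.522937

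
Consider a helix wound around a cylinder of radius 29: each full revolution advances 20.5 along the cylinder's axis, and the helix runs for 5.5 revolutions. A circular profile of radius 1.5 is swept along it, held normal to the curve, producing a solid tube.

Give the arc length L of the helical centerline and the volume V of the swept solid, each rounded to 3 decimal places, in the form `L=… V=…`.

L=1008.491 V=7128.600

2πR = 2π·29 = 182.212374
per-turn = √(182.212374² + 20.5²) = √(33201.3492 + 420.25) = √33621.5992 = 183.361935
L = 5.5 × 183.361935 = 1008.490642
V = π·1.5² × L = 7.068583 × 1008.490642 = 7128.600286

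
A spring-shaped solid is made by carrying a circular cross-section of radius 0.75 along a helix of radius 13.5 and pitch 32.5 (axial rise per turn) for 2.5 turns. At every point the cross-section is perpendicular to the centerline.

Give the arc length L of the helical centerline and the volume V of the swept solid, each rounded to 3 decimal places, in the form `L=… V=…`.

2πR = 2π·13.5 = 84.823002
per-turn = √(84.823002² + 32.5²) = √(7194.9416 + 1056.25) = √8251.1916 = 90.836070
L = 2.5 × 90.836070 = 227.090175
V = π·0.75² × L = 1.767146 × 227.090175 = 401.301464

L=227.090 V=401.301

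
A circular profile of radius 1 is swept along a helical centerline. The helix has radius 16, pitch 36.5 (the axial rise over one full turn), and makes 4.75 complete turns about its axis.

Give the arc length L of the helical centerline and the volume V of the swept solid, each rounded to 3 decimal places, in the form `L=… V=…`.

2πR = 2π·16 = 100.530965
per-turn = √(100.530965² + 36.5²) = √(10106.4749 + 1332.25) = √11438.7249 = 106.951975
L = 4.75 × 106.951975 = 508.021880
V = π·1² × L = 3.141593 × 508.021880 = 1595.997807

L=508.022 V=1595.998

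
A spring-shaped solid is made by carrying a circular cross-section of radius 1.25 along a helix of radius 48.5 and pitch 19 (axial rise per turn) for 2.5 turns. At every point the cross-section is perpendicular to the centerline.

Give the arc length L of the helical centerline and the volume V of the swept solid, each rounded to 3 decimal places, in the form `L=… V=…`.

2πR = 2π·48.5 = 304.734487
per-turn = √(304.734487² + 19²) = √(92863.1078 + 361) = √93224.1078 = 305.326232
L = 2.5 × 305.326232 = 763.315579
V = π·1.25² × L = 4.908739 × 763.315579 = 3746.916589

L=763.316 V=3746.917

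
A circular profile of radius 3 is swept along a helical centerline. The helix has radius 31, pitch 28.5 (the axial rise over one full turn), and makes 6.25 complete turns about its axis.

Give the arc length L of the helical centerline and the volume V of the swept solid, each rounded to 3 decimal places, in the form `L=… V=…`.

L=1230.330 V=34786.754

2πR = 2π·31 = 194.778745
per-turn = √(194.778745² + 28.5²) = √(37938.7593 + 812.25) = √38751.0093 = 196.852761
L = 6.25 × 196.852761 = 1230.329753
V = π·3² × L = 28.274334 × 1230.329753 = 34786.754226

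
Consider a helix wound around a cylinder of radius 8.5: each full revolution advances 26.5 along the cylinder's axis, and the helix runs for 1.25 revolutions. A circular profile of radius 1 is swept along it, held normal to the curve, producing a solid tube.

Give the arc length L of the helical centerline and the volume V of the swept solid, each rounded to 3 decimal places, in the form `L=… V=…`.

L=74.525 V=234.128

2πR = 2π·8.5 = 53.407075
per-turn = √(53.407075² + 26.5²) = √(2852.3157 + 702.25) = √3554.5657 = 59.620178
L = 1.25 × 59.620178 = 74.525223
V = π·1² × L = 3.141593 × 74.525223 = 234.127893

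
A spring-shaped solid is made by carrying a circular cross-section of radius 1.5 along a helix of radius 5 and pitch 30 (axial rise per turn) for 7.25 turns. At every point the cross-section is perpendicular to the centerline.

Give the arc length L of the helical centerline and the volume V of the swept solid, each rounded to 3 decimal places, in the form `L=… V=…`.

L=314.934 V=2226.137

2πR = 2π·5 = 31.415927
per-turn = √(31.415927² + 30²) = √(986.9604 + 900) = √1886.9604 = 43.439158
L = 7.25 × 43.439158 = 314.933895
V = π·1.5² × L = 7.068583 × 314.933895 = 2226.136524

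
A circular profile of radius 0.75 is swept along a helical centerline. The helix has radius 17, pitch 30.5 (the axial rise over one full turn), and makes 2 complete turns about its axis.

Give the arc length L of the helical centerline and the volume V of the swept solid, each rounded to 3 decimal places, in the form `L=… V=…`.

2πR = 2π·17 = 106.814150
per-turn = √(106.814150² + 30.5²) = √(11409.2627 + 930.25) = √12339.5127 = 111.083359
L = 2 × 111.083359 = 222.166718
V = π·0.75² × L = 1.767146 × 222.166718 = 392.600998

L=222.167 V=392.601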